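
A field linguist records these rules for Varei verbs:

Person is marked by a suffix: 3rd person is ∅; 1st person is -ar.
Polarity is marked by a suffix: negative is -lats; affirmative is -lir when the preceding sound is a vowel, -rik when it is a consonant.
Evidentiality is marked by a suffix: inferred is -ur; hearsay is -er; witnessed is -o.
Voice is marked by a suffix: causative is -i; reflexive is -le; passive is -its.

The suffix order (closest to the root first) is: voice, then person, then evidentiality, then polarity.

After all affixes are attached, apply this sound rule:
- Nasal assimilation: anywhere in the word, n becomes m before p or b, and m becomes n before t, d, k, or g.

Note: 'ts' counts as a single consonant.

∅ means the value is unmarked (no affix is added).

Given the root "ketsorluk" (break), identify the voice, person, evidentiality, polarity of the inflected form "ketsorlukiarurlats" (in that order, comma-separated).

Segment: ketsorluk-i-ar-ur-lats.
voice: -i → causative.
person: -ar → 1st person.
evidentiality: -ur → inferred.
polarity: -lats → negative.

causative, 1st person, inferred, negative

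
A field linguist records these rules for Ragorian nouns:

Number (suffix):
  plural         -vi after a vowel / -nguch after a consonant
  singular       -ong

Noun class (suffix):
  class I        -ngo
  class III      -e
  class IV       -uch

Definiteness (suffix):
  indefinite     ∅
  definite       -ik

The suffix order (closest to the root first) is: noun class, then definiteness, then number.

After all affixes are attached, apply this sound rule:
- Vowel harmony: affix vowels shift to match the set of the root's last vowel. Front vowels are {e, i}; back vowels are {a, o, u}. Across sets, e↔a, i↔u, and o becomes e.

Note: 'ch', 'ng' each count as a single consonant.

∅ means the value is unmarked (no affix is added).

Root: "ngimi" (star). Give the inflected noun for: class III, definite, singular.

Attach noun class class III -e → ngimie.
Attach definiteness definite -ik → ngimieik.
Attach number singular -ong → ngimieikong.
Apply vowel harmony: ngimieikong → ngimieikeng.

ngimieikeng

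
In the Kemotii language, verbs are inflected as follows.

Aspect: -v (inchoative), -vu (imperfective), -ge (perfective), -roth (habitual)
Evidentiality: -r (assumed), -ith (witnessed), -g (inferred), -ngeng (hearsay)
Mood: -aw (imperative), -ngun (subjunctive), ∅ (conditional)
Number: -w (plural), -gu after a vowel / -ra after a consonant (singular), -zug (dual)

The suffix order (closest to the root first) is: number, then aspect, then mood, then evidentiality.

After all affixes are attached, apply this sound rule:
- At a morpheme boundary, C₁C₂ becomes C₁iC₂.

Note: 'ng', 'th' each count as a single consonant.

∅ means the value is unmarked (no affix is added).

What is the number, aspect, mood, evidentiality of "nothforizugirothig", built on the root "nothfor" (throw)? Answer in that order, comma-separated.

Segment: nothfor-zug-roth-g.
number: -zug → dual.
aspect: -roth → habitual.
mood: ∅ → conditional.
evidentiality: -g → inferred.

dual, habitual, conditional, inferred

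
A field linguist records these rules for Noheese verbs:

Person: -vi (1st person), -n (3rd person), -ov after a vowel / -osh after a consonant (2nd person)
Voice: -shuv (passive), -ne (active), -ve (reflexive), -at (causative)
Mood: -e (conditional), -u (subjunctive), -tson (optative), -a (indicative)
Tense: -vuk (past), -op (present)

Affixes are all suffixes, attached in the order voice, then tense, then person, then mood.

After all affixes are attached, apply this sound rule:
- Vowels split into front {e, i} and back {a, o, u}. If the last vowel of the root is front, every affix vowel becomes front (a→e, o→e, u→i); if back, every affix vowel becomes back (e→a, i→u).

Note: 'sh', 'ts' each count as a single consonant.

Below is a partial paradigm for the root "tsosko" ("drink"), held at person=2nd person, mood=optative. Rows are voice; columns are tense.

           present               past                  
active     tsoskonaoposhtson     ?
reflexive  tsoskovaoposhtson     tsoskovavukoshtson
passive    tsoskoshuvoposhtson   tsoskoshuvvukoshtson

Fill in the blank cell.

Attach voice active -ne → tsoskone.
Attach tense past -vuk → tsoskonevuk.
Attach person 2nd person -osh (after consonant 'k') → tsoskonevukosh.
Attach mood optative -tson → tsoskonevukoshtson.
Apply vowel harmony: tsoskonevukoshtson → tsoskonavukoshtson.

tsoskonavukoshtson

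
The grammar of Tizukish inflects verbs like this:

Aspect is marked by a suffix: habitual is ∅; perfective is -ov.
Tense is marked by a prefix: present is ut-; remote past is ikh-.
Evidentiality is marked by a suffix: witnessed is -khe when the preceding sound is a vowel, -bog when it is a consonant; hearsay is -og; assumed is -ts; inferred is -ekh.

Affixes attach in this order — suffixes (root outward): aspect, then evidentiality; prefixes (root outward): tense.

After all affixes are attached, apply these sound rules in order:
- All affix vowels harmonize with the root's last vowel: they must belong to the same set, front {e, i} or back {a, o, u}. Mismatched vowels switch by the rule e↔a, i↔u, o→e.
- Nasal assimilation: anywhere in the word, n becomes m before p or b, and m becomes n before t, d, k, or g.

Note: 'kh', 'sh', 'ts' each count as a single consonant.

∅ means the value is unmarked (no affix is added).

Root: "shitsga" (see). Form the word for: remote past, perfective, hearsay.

Attach aspect perfective -ov → shitsgaov.
Attach tense remote past ikh- → ikhshitsgaov.
Attach evidentiality hearsay -og → ikhshitsgaovog.
Apply vowel harmony: ikhshitsgaovog → ukhshitsgaovog.
Nasal assimilation: no change.

ukhshitsgaovog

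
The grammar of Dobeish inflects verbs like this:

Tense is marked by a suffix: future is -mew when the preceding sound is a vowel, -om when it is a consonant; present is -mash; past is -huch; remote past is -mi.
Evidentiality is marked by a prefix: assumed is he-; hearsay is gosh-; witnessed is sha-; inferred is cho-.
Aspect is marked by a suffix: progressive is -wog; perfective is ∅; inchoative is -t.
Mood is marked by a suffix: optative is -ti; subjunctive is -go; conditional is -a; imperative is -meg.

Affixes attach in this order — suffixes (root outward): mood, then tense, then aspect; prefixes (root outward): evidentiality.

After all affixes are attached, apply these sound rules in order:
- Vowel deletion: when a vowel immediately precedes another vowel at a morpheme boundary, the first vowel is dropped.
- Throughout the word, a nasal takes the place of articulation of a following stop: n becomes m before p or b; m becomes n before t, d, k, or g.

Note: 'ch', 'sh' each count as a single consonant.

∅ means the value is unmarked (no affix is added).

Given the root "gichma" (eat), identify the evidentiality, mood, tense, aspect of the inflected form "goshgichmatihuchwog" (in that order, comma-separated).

hearsay, optative, past, progressive

Segment: gosh-gichma-ti-huch-wog.
evidentiality: gosh- → hearsay.
mood: -ti → optative.
tense: -huch → past.
aspect: -wog → progressive.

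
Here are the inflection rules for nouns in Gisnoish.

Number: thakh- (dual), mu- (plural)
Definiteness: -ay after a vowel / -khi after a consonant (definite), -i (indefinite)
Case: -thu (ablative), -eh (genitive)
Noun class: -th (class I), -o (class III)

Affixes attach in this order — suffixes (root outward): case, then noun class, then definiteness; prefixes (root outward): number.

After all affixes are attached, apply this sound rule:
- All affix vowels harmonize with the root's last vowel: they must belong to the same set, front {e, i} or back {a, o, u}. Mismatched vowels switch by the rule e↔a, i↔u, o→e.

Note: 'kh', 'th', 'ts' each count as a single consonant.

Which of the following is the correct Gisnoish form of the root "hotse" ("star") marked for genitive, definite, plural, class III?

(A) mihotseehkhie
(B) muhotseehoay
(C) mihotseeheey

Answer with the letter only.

Attach case genitive -eh → hotseeh.
Attach noun class class III -o → hotseeho.
Attach definiteness definite -ay (after vowel 'o') → hotseehoay.
Attach number plural mu- → muhotseehoay.
Apply vowel harmony: muhotseehoay → mihotseeheey.
So the correct form is mihotseeheey, option (C).
(A) mihotseehkhie is wrong: it has the affixes in the wrong order.
(B) muhotseehoay is wrong: it fails to apply the sound rule(s).

C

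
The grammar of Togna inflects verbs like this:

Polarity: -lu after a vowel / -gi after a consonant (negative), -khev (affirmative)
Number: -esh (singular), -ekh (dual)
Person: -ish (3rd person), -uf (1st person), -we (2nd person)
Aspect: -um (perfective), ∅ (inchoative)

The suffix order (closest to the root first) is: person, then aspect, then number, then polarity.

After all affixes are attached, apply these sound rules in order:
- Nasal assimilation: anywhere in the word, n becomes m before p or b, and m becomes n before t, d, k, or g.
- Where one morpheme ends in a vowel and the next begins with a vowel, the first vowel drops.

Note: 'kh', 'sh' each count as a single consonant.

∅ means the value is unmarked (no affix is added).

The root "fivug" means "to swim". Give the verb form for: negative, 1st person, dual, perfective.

fivugufumekhgi

Attach person 1st person -uf → fivuguf.
Attach aspect perfective -um → fivugufum.
Attach number dual -ekh → fivugufumekh.
Attach polarity negative -gi (after consonant 'kh') → fivugufumekhgi.
Nasal assimilation: no change.
Vowel deletion: no change.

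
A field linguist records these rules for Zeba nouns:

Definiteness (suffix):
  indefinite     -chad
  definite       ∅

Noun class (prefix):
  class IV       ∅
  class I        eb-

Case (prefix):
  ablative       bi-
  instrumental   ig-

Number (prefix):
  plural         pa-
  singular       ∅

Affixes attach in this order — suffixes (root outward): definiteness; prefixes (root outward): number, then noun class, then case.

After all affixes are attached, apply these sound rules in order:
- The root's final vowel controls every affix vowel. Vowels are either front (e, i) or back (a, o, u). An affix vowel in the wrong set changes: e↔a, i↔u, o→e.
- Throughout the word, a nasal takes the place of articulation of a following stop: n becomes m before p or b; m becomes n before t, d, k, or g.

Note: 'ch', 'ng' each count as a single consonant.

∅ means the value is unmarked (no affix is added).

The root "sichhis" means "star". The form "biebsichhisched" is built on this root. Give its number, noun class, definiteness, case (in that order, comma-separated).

singular, class I, indefinite, ablative

Segment: bi-eb-sichhis-chad.
number: ∅ → singular.
noun class: eb- → class I.
definiteness: -chad → indefinite.
case: bi- → ablative.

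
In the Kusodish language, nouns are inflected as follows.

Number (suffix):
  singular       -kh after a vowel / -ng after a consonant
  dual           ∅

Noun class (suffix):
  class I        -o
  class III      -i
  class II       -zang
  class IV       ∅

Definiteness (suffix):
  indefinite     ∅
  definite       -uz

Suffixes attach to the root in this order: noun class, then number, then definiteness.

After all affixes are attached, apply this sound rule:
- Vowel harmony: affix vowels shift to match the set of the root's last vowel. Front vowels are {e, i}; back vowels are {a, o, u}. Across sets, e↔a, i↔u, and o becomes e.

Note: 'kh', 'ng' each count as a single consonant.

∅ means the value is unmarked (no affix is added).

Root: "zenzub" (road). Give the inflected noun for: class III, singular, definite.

zenzubukhuz

Attach noun class class III -i → zenzubi.
Attach number singular -kh (after vowel 'i') → zenzubikh.
Attach definiteness definite -uz → zenzubikhuz.
Apply vowel harmony: zenzubikhuz → zenzubukhuz.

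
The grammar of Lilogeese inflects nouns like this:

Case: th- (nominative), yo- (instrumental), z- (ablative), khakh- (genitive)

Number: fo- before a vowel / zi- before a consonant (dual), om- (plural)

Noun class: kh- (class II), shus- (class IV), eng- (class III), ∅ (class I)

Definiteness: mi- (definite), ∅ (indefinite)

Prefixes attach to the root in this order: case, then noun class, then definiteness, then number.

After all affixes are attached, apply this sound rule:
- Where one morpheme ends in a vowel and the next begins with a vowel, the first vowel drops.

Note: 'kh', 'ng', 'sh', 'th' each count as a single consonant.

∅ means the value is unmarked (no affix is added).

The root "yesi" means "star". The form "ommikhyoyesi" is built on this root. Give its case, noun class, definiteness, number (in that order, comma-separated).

instrumental, class II, definite, plural

Segment: om-mi-kh-yo-yesi.
case: yo- → instrumental.
noun class: kh- → class II.
definiteness: mi- → definite.
number: om- → plural.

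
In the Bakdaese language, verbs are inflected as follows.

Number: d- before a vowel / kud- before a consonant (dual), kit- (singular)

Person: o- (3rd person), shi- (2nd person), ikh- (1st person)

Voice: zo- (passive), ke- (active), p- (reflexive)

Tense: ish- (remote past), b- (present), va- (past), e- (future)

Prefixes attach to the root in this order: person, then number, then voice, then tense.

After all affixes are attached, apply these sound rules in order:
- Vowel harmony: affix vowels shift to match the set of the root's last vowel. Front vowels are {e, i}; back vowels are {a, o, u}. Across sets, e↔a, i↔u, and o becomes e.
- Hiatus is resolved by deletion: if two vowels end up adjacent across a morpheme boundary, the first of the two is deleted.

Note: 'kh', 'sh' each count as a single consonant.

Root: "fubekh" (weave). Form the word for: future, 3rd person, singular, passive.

Attach person 3rd person o- → ofubekh.
Attach number singular kit- → kitofubekh.
Attach voice passive zo- → zokitofubekh.
Attach tense future e- → ezokitofubekh.
Apply vowel harmony: ezokitofubekh → ezekitefubekh.
Vowel deletion: no change.

ezekitefubekh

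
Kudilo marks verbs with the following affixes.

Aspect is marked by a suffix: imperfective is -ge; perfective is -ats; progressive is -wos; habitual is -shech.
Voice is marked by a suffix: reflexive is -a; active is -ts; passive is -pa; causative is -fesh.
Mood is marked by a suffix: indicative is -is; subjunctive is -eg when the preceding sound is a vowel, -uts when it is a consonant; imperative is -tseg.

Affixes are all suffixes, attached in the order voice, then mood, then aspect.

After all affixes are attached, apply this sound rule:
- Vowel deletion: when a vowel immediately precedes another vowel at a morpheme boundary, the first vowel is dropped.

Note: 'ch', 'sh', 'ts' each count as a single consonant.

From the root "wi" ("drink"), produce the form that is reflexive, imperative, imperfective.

watsegge

Attach voice reflexive -a → wia.
Attach mood imperative -tseg → wiatseg.
Attach aspect imperfective -ge → wiatsegge.
Apply vowel deletion: wiatsegge → watsegge.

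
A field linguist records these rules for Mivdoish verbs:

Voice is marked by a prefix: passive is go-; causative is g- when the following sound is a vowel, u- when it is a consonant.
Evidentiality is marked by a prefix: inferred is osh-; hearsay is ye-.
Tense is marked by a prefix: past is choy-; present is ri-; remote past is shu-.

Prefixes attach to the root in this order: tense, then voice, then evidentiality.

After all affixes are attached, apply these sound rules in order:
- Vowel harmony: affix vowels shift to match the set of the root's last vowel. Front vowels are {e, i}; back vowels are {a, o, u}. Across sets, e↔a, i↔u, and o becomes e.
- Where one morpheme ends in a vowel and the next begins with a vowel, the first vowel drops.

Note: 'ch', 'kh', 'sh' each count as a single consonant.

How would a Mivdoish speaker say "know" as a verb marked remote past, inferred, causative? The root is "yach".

oshushuyach

Attach tense remote past shu- → shuyach.
Attach voice causative u- (before consonant 'sh') → ushuyach.
Attach evidentiality inferred osh- → oshushuyach.
Vowel harmony: no change.
Vowel deletion: no change.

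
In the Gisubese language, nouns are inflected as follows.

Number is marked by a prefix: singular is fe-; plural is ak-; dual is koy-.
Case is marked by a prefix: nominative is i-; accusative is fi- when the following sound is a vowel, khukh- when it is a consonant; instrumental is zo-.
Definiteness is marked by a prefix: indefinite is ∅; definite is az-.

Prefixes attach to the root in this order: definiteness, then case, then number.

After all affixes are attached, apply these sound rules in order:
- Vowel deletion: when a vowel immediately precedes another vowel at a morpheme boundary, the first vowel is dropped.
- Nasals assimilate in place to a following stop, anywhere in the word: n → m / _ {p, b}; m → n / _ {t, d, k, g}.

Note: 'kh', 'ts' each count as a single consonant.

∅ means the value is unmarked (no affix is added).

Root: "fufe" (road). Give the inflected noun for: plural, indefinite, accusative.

akkhukhfufe

definiteness = indefinite: zero marking, form stays fufe.
Attach case accusative khukh- (before consonant 'f') → khukhfufe.
Attach number plural ak- → akkhukhfufe.
Vowel deletion: no change.
Nasal assimilation: no change.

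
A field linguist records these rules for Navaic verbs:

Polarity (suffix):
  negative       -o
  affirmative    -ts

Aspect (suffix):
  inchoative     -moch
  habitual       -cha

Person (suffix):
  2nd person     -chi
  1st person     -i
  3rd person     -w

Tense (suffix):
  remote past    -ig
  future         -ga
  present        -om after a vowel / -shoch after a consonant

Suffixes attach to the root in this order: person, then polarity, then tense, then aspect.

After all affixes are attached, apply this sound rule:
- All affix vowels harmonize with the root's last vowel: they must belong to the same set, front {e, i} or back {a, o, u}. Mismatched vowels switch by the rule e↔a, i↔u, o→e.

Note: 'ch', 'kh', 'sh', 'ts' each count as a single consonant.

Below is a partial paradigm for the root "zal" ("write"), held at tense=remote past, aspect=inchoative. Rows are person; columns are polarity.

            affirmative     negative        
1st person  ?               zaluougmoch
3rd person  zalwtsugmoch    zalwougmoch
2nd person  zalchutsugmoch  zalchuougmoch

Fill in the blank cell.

Attach person 1st person -i → zali.
Attach polarity affirmative -ts → zalits.
Attach tense remote past -ig → zalitsig.
Attach aspect inchoative -moch → zalitsigmoch.
Apply vowel harmony: zalitsigmoch → zalutsugmoch.

zalutsugmoch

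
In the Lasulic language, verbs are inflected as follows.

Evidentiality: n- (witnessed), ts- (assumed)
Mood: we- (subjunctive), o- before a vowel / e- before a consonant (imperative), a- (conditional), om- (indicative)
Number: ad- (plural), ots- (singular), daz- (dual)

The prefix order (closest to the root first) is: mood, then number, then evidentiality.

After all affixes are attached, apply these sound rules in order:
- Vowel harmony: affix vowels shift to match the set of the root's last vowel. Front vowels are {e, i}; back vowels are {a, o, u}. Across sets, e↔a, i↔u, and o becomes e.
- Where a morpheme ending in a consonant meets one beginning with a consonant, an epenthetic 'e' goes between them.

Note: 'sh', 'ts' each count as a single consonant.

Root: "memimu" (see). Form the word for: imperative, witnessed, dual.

nedazamemimu

Attach mood imperative e- (before consonant 'm') → ememimu.
Attach number dual daz- → dazememimu.
Attach evidentiality witnessed n- → ndazememimu.
Apply vowel harmony: ndazememimu → ndazamemimu.
Apply epenthesis: ndazamemimu → nedazamemimu.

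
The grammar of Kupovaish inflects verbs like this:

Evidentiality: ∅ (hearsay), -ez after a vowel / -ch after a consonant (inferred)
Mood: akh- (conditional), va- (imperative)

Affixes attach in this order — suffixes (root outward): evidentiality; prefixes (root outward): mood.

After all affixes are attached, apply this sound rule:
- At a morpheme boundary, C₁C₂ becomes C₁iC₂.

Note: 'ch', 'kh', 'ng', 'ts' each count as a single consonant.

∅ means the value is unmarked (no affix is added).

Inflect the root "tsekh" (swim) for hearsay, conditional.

akhitsekh

Attach mood conditional akh- → akhtsekh.
evidentiality = hearsay: zero marking, form stays akhtsekh.
Apply epenthesis: akhtsekh → akhitsekh.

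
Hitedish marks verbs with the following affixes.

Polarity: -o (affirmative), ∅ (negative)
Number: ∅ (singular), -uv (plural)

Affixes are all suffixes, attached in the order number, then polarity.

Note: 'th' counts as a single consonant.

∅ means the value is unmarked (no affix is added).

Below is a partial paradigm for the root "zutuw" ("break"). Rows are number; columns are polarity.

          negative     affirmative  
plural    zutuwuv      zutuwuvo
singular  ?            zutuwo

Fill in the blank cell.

zutuw

number = singular: zero marking, form stays zutuw.
polarity = negative: zero marking, form stays zutuw.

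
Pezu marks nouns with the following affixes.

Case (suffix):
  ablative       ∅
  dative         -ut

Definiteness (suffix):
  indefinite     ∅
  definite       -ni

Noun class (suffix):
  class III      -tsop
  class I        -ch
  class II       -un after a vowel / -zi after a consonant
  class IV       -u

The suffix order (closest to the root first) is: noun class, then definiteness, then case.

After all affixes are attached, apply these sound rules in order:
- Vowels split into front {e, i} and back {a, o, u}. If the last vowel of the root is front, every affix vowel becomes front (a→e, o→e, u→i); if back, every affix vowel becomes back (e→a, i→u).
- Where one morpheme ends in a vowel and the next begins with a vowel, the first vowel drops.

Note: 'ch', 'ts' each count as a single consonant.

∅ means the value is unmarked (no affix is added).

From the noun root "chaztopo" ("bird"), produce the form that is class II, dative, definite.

chaztopunnut

Attach noun class class II -un (after vowel 'o') → chaztopoun.
Attach definiteness definite -ni → chaztopounni.
Attach case dative -ut → chaztopounniut.
Apply vowel harmony: chaztopounniut → chaztopounnuut.
Apply vowel deletion: chaztopounnuut → chaztopunnut.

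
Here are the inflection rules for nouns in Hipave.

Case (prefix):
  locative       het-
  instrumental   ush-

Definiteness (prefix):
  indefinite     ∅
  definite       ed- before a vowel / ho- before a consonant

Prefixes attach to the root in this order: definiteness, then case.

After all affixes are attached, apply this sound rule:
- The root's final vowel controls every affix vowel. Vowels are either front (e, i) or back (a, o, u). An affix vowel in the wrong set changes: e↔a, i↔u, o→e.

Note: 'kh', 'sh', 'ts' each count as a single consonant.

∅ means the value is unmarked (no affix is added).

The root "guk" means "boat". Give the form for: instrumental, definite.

ushhoguk

Attach definiteness definite ho- (before consonant 'g') → hoguk.
Attach case instrumental ush- → ushhoguk.
Vowel harmony: no change.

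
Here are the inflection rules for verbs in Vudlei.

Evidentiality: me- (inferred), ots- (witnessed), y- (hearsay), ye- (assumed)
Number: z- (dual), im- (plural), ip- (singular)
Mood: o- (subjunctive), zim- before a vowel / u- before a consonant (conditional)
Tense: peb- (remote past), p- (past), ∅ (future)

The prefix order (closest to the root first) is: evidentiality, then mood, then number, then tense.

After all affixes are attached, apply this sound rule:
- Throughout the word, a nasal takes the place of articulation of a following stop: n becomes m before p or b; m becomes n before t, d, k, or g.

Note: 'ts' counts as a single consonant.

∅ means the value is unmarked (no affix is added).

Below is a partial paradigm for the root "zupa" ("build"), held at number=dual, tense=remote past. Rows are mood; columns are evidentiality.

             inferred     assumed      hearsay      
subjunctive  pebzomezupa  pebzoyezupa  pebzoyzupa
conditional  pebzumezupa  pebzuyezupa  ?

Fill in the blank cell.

Attach evidentiality hearsay y- → yzupa.
Attach mood conditional u- (before consonant 'y') → uyzupa.
Attach number dual z- → zuyzupa.
Attach tense remote past peb- → pebzuyzupa.
Nasal assimilation: no change.

pebzuyzupa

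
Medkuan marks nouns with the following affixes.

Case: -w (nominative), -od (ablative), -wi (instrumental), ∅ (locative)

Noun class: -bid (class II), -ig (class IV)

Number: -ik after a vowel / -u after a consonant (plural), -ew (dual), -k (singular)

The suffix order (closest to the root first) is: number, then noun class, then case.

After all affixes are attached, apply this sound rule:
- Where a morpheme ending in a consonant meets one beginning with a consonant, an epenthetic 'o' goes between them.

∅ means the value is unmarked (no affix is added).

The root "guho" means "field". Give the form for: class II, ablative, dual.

Attach number dual -ew → guhoew.
Attach noun class class II -bid → guhoewbid.
Attach case ablative -od → guhoewbidod.
Apply epenthesis: guhoewbidod → guhoewobidod.

guhoewobidod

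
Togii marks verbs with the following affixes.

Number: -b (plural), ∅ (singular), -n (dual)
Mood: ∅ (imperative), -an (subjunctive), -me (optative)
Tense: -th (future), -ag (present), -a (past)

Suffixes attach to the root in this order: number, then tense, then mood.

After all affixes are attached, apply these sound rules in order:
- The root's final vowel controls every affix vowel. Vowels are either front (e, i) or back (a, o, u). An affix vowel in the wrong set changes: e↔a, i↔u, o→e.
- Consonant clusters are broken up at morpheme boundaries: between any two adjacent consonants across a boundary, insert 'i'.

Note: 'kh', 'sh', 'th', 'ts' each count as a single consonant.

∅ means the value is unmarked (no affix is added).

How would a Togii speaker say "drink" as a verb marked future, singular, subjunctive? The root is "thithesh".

number = singular: zero marking, form stays thithesh.
Attach tense future -th → thitheshth.
Attach mood subjunctive -an → thitheshthan.
Apply vowel harmony: thitheshthan → thitheshthen.
Apply epenthesis: thitheshthen → thitheshithen.

thitheshithen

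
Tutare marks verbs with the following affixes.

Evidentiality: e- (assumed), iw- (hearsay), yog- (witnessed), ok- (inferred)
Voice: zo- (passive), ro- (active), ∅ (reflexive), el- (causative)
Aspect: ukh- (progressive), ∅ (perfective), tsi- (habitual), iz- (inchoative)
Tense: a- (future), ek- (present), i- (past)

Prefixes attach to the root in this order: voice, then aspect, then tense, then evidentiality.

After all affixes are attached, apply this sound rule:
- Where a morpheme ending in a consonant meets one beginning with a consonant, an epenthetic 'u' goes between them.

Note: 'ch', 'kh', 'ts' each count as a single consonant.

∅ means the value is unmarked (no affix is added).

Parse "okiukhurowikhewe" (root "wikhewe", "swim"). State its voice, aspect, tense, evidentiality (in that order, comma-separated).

active, progressive, past, inferred

Segment: ok-i-ukh-ro-wikhewe.
voice: ro- → active.
aspect: ukh- → progressive.
tense: i- → past.
evidentiality: ok- → inferred.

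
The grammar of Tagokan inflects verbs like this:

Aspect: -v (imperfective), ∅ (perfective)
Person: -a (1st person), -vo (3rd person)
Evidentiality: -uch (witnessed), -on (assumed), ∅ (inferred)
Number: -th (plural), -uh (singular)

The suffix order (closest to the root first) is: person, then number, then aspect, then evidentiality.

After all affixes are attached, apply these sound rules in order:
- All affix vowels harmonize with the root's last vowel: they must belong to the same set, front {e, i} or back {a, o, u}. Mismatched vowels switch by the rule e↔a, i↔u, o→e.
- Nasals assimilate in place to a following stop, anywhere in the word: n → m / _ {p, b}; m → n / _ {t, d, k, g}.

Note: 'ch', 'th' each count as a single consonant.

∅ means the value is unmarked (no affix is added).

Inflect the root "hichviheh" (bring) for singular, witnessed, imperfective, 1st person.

Attach person 1st person -a → hichviheha.
Attach number singular -uh → hichvihehauh.
Attach aspect imperfective -v → hichvihehauhv.
Attach evidentiality witnessed -uch → hichvihehauhvuch.
Apply vowel harmony: hichvihehauhvuch → hichviheheihvich.
Nasal assimilation: no change.

hichviheheihvich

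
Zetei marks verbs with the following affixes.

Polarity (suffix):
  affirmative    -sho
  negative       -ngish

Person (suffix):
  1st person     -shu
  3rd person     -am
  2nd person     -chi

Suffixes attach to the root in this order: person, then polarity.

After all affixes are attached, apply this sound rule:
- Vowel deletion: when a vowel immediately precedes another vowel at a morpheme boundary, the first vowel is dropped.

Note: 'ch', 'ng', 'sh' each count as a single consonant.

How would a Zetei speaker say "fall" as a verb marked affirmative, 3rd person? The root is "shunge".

shungamsho

Attach person 3rd person -am → shungeam.
Attach polarity affirmative -sho → shungeamsho.
Apply vowel deletion: shungeamsho → shungamsho.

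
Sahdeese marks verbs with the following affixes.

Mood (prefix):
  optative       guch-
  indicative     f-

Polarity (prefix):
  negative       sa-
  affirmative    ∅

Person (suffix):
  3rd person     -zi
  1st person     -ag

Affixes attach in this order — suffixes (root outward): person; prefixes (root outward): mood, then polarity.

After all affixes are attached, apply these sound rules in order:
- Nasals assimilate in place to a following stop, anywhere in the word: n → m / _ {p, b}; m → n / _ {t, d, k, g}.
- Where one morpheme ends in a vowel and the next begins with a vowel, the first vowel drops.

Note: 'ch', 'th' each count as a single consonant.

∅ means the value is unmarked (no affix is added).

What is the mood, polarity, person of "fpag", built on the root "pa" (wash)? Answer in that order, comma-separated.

Segment: f-pa-ag.
mood: f- → indicative.
polarity: ∅ → affirmative.
person: -ag → 1st person.

indicative, affirmative, 1st person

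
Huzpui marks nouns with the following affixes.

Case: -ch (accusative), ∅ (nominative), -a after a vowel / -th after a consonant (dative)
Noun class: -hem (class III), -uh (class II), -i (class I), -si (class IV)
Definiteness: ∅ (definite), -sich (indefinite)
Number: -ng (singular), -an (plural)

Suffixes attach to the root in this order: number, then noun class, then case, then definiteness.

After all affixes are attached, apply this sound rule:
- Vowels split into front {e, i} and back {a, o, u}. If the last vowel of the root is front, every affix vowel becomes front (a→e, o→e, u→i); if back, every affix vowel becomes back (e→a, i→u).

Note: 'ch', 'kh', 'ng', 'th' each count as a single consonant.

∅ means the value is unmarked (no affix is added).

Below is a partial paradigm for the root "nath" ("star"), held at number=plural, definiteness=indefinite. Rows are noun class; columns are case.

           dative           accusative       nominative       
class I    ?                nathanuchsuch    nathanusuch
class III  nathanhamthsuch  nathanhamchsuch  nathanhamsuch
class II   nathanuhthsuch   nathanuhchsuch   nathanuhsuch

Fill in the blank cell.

Attach number plural -an → nathan.
Attach noun class class I -i → nathani.
Attach case dative -a (after vowel 'i') → nathania.
Attach definiteness indefinite -sich → nathaniasich.
Apply vowel harmony: nathaniasich → nathanuasuch.

nathanuasuch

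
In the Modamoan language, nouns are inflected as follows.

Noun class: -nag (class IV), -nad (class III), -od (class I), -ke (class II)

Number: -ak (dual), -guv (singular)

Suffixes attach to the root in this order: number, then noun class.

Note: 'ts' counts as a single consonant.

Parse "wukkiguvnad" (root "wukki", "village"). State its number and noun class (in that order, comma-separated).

Segment: wukki-guv-nad.
number: -guv → singular.
noun class: -nad → class III.

singular, class III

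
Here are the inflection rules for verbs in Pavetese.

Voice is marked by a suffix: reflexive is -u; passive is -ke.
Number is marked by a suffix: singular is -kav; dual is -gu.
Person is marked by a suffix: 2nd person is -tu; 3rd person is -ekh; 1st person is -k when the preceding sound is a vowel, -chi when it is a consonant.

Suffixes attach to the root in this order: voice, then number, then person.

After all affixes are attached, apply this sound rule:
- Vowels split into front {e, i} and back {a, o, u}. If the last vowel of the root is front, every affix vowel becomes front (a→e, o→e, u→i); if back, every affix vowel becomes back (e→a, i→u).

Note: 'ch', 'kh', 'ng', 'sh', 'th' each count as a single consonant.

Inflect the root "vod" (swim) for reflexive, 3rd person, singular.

vodukavakh

Attach voice reflexive -u → vodu.
Attach number singular -kav → vodukav.
Attach person 3rd person -ekh → vodukavekh.
Apply vowel harmony: vodukavekh → vodukavakh.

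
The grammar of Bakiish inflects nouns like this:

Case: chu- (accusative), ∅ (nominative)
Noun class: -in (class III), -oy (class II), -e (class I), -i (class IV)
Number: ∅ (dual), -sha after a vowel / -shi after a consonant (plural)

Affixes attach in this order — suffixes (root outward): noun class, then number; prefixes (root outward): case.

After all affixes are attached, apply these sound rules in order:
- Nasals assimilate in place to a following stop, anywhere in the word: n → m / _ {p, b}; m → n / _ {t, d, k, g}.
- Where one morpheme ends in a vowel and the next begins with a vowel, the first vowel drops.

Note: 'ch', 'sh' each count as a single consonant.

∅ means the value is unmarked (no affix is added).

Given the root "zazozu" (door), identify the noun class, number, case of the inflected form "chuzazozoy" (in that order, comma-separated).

Segment: chu-zazozu-oy.
noun class: -oy → class II.
number: ∅ → dual.
case: chu- → accusative.

class II, dual, accusative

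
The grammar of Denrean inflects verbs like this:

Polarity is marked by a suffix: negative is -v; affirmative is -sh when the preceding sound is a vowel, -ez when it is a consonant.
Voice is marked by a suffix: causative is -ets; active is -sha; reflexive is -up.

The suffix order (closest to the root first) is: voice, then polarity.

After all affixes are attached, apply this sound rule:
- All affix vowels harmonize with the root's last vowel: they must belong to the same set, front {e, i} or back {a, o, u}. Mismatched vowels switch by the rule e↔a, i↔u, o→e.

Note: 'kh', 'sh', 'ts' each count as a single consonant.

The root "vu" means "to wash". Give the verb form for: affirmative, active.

Attach voice active -sha → vusha.
Attach polarity affirmative -sh (after vowel 'a') → vushash.
Vowel harmony: no change.

vushash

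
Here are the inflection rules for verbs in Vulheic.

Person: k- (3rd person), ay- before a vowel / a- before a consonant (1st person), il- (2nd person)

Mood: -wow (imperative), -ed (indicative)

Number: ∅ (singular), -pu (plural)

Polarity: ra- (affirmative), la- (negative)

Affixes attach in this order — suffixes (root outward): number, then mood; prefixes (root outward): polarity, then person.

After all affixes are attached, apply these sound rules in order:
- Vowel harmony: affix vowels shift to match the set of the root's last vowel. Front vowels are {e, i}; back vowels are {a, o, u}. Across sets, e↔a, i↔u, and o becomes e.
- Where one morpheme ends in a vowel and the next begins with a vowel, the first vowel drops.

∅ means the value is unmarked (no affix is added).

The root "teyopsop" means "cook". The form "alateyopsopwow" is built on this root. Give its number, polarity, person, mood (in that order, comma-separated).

singular, negative, 1st person, imperative

Segment: a-la-teyopsop-wow.
number: ∅ → singular.
polarity: la- → negative.
person: ay/a- → 1st person.
mood: -wow → imperative.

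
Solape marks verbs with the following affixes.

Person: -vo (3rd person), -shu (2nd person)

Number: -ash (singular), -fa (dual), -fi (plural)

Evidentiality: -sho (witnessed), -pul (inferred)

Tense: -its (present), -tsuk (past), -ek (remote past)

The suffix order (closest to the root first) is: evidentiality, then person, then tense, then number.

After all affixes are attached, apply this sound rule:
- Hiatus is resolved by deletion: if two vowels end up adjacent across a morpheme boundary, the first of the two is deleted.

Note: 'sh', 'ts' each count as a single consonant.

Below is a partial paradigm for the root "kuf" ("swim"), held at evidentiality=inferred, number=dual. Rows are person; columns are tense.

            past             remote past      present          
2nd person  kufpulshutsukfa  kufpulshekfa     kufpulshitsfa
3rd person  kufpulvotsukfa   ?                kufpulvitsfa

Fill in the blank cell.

Attach evidentiality inferred -pul → kufpul.
Attach person 3rd person -vo → kufpulvo.
Attach tense remote past -ek → kufpulvoek.
Attach number dual -fa → kufpulvoekfa.
Apply vowel deletion: kufpulvoekfa → kufpulvekfa.

kufpulvekfa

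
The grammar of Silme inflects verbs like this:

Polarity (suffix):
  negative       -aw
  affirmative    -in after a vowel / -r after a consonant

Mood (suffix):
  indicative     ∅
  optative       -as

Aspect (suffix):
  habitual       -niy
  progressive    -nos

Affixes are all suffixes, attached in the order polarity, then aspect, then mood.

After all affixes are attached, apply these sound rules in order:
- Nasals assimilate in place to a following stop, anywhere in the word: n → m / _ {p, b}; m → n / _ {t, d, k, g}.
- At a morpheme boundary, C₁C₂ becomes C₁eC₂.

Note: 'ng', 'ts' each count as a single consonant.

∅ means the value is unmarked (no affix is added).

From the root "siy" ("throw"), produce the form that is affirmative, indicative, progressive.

Attach polarity affirmative -r (after consonant 'y') → siyr.
Attach aspect progressive -nos → siyrnos.
mood = indicative: zero marking, form stays siyrnos.
Nasal assimilation: no change.
Apply epenthesis: siyrnos → siyerenos.

siyerenos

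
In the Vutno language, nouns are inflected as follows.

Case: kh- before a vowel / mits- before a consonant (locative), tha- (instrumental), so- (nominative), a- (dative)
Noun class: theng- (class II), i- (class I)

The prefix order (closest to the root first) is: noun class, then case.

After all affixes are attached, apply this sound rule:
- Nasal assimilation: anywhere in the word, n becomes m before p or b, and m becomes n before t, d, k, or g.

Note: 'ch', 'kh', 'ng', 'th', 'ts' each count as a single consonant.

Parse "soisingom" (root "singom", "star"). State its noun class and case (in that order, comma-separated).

Segment: so-i-singom.
noun class: i- → class I.
case: so- → nominative.

class I, nominative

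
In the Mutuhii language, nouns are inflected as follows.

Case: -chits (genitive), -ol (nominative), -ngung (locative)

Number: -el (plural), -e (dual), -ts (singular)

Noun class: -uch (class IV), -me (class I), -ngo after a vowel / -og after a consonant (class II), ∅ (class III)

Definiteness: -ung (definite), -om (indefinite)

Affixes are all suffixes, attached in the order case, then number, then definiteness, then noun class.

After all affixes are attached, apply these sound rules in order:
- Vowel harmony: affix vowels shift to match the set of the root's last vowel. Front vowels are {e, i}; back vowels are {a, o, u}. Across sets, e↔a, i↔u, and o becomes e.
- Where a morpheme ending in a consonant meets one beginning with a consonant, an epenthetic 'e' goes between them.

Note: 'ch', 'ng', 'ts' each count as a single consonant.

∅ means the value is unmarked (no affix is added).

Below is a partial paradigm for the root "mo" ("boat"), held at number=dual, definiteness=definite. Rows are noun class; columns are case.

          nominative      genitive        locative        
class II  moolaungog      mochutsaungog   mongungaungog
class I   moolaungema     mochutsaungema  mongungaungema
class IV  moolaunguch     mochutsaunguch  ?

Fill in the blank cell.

mongungaunguch

Attach case locative -ngung → mongung.
Attach number dual -e → mongunge.
Attach definiteness definite -ung → mongungeung.
Attach noun class class IV -uch → mongungeunguch.
Apply vowel harmony: mongungeunguch → mongungaunguch.
Epenthesis: no change.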